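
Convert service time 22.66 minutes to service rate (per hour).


mu = 60 / avg_service_time = 60 / 22.66 = 2.65 per hour

2.65 per hour


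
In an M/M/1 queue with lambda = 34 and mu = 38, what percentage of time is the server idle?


Idle fraction = (1 - rho) * 100 = (1 - 34/38) * 100 = 10.5%

10.5%


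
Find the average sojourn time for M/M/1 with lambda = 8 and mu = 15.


W = 1/(mu - lambda) = 1/(15 - 8) = 0.1429 hours

0.1429 hours


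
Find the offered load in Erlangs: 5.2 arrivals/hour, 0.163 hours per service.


Offered load a = lambda * E[S] = 5.2 * 0.163 = 0.85 Erlangs

0.85 Erlangs


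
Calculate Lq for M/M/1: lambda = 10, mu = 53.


rho = 10/53; Lq = rho^2/(1-rho) = 0.04

0.04


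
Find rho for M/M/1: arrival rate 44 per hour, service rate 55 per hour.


rho = lambda/mu = 44/55 = 0.8

0.8


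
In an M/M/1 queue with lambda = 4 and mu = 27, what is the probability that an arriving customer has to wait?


P(wait) = rho = lambda/mu = 4/27 = 0.1481

0.1481


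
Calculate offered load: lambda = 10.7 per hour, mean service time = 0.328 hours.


Offered load a = lambda * E[S] = 10.7 * 0.328 = 3.51 Erlangs

3.51 Erlangs


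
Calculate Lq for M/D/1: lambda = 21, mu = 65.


M/D/1: Lq = rho^2 / (2*(1-rho)) where rho = 21/65; Lq = 0.08

0.08


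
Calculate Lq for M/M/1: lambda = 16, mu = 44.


rho = 16/44; Lq = rho^2/(1-rho) = 0.21

0.21


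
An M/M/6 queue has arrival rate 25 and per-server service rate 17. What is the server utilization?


rho = lambda/(c*mu) = 25/(6*17) = 0.2451

0.2451


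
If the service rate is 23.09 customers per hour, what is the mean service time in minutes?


Mean service time = 60/mu = 60/23.09 = 2.6 minutes

2.6 minutes


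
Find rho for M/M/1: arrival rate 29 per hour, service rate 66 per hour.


rho = lambda/mu = 29/66 = 0.4394

0.4394


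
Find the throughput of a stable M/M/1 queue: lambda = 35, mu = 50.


For a stable queue (lambda < mu), throughput = lambda = 35 per hour

35 per hour


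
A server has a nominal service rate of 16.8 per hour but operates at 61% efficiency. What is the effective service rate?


Effective rate = mu * efficiency = 16.8 * 0.61 = 10.25 per hour

10.25 per hour


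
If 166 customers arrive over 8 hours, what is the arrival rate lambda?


lambda = total arrivals / time = 166 / 8 = 20.75 per hour

20.75 per hour


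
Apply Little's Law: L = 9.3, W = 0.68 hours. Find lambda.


lambda = L / W = 9.3 / 0.68 = 13.68 per hour

13.68 per hour


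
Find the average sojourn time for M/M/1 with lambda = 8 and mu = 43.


W = 1/(mu - lambda) = 1/(43 - 8) = 0.0286 hours

0.0286 hours


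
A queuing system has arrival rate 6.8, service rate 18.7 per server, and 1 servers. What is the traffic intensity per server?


rho = lambda / (c * mu) = 6.8 / (1 * 18.7) = 0.3636

0.3636


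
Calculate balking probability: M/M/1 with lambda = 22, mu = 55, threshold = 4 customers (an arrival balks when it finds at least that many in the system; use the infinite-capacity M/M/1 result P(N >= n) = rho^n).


P(N >= 4) = rho^4 = (22/55)^4 = 0.0256

0.0256


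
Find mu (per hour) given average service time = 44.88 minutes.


mu = 60 / avg_service_time = 60 / 44.88 = 1.34 per hour

1.34 per hour


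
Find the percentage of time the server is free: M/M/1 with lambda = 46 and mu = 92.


Idle fraction = (1 - rho) * 100 = (1 - 46/92) * 100 = 50.0%

50.0%


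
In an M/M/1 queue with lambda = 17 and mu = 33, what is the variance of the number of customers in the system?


rho = 17/33; Var(N) = rho/(1-rho)^2 = 2.19

2.19


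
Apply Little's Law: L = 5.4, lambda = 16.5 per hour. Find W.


W = L / lambda = 5.4 / 16.5 = 0.3273 hours

0.3273 hours


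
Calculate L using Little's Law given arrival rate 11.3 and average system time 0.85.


L = lambda * W = 11.3 * 0.85 = 9.61

9.61


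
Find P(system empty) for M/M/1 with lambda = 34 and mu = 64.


P0 = 1 - rho = 1 - 34/64 = 0.4688

0.4688


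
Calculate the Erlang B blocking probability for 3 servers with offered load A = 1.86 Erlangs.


B(N,A) = (A^N/N!) / sum(A^k/k!, k=0..N) with N=3, A=1.86 = 0.1894

0.1894


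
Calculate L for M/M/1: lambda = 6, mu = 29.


rho = 6/29; L = rho/(1-rho) = 0.26

0.26


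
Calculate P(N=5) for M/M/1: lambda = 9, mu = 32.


rho = 9/32; P(n) = (1-rho)*rho^n = (1-9/32)*(9/32)^5 = 0.0013

0.0013


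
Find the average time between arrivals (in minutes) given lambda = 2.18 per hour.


Mean interarrival time = 60/lambda = 60/2.18 = 27.52 minutes

27.52 minutes


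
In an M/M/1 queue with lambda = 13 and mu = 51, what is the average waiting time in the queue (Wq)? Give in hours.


rho = 13/51; Wq = rho/(mu - lambda) = 0.0067 hours

0.0067 hours


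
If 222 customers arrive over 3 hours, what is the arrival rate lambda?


lambda = total arrivals / time = 222 / 3 = 74.0 per hour

74.0 per hour


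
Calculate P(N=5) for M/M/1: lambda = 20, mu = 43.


rho = 20/43; P(n) = (1-rho)*rho^n = (1-20/43)*(20/43)^5 = 0.0116

0.0116


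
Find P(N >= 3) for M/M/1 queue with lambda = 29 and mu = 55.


P(N >= 3) = rho^3 = (29/55)^3 = 0.1466

0.1466


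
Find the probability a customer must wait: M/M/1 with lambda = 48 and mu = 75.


P(wait) = rho = lambda/mu = 48/75 = 0.64

0.64


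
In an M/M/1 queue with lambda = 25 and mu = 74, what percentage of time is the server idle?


Idle fraction = (1 - rho) * 100 = (1 - 25/74) * 100 = 66.2%

66.2%


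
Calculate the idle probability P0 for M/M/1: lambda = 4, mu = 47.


P0 = 1 - rho = 1 - 4/47 = 0.9149

0.9149


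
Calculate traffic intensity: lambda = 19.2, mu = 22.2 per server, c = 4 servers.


rho = lambda / (c * mu) = 19.2 / (4 * 22.2) = 0.2162

0.2162


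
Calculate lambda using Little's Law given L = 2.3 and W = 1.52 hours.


lambda = L / W = 2.3 / 1.52 = 1.51 per hour

1.51 per hour


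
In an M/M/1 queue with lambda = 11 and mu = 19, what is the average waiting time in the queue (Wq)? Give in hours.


rho = 11/19; Wq = rho/(mu - lambda) = 0.0724 hours

0.0724 hours


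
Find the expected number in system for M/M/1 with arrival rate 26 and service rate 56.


rho = 26/56; L = rho/(1-rho) = 0.87

0.87


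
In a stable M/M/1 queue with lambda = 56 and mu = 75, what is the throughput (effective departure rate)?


For a stable queue (lambda < mu), throughput = lambda = 56 per hour

56 per hour


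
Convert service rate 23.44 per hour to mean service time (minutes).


Mean service time = 60/mu = 60/23.44 = 2.56 minutes

2.56 minutes


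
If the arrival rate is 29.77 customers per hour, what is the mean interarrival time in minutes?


Mean interarrival time = 60/lambda = 60/29.77 = 2.02 minutes

2.02 minutes


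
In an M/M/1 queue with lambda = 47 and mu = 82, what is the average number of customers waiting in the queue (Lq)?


rho = 47/82; Lq = rho^2/(1-rho) = 0.77

0.77


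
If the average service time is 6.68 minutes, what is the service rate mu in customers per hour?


mu = 60 / avg_service_time = 60 / 6.68 = 8.98 per hour

8.98 per hour


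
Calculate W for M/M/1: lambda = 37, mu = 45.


W = 1/(mu - lambda) = 1/(45 - 37) = 0.125 hours

0.125 hours


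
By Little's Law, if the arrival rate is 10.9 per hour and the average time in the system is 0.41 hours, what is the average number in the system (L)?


L = lambda * W = 10.9 * 0.41 = 4.47

4.47


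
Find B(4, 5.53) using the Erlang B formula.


B(N,A) = (A^N/N!) / sum(A^k/k!, k=0..N) with N=4, A=5.53 = 0.438

0.438


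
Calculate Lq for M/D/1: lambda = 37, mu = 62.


M/D/1: Lq = rho^2 / (2*(1-rho)) where rho = 37/62; Lq = 0.44

0.44


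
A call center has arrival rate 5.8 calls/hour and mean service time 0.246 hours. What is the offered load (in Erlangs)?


Offered load a = lambda * E[S] = 5.8 * 0.246 = 1.43 Erlangs

1.43 Erlangs


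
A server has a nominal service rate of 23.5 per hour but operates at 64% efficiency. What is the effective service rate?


Effective rate = mu * efficiency = 23.5 * 0.64 = 15.04 per hour

15.04 per hour


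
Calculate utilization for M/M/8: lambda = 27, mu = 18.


rho = lambda/(c*mu) = 27/(8*18) = 0.1875

0.1875


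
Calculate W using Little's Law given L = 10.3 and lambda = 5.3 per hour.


W = L / lambda = 10.3 / 5.3 = 1.9434 hours

1.9434 hours


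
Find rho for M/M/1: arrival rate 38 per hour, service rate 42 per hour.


rho = lambda/mu = 38/42 = 0.9048

0.9048


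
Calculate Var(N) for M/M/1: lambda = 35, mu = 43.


rho = 35/43; Var(N) = rho/(1-rho)^2 = 23.52

23.52


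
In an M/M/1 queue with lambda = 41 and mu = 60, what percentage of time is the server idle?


Idle fraction = (1 - rho) * 100 = (1 - 41/60) * 100 = 31.7%

31.7%


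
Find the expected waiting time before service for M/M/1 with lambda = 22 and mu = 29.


rho = 22/29; Wq = rho/(mu - lambda) = 0.1084 hours

0.1084 hours


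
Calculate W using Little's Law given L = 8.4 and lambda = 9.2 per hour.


W = L / lambda = 8.4 / 9.2 = 0.913 hours

0.913 hours


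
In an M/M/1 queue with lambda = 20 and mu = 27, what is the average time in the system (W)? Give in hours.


W = 1/(mu - lambda) = 1/(27 - 20) = 0.1429 hours

0.1429 hours


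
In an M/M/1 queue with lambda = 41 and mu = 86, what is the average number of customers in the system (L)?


rho = 41/86; L = rho/(1-rho) = 0.91

0.91


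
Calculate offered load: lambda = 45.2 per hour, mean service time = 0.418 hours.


Offered load a = lambda * E[S] = 45.2 * 0.418 = 18.89 Erlangs

18.89 Erlangs


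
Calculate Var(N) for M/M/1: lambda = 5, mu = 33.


rho = 5/33; Var(N) = rho/(1-rho)^2 = 0.21

0.21


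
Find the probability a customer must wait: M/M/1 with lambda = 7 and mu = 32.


P(wait) = rho = lambda/mu = 7/32 = 0.2188

0.2188


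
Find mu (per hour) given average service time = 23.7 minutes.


mu = 60 / avg_service_time = 60 / 23.7 = 2.53 per hour

2.53 per hour


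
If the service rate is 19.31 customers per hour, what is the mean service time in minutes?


Mean service time = 60/mu = 60/19.31 = 3.11 minutes

3.11 minutes


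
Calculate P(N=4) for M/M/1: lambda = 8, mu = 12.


rho = 8/12; P(n) = (1-rho)*rho^n = (1-8/12)*(8/12)^4 = 0.0658

0.0658


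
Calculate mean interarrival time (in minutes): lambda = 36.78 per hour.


Mean interarrival time = 60/lambda = 60/36.78 = 1.63 minutes

1.63 minutes


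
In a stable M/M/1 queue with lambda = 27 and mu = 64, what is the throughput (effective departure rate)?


For a stable queue (lambda < mu), throughput = lambda = 27 per hour

27 per hour


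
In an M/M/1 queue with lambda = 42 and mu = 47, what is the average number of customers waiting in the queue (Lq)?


rho = 42/47; Lq = rho^2/(1-rho) = 7.51

7.51


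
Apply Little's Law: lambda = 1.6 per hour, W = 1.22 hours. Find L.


L = lambda * W = 1.6 * 1.22 = 1.95

1.95


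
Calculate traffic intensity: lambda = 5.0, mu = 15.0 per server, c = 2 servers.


rho = lambda / (c * mu) = 5.0 / (2 * 15.0) = 0.1667

0.1667


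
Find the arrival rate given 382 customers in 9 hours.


lambda = total arrivals / time = 382 / 9 = 42.44 per hour

42.44 per hour


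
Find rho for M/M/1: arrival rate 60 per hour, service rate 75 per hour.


rho = lambda/mu = 60/75 = 0.8

0.8


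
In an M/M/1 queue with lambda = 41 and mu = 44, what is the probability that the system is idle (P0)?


P0 = 1 - rho = 1 - 41/44 = 0.0682

0.0682


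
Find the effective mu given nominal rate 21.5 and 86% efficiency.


Effective rate = mu * efficiency = 21.5 * 0.86 = 18.49 per hour

18.49 per hour


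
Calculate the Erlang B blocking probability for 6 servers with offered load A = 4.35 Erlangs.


B(N,A) = (A^N/N!) / sum(A^k/k!, k=0..N) with N=6, A=4.35 = 0.1429

0.1429


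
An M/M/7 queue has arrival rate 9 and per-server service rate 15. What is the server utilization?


rho = lambda/(c*mu) = 9/(7*15) = 0.0857

0.0857


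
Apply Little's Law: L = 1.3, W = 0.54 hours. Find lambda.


lambda = L / W = 1.3 / 0.54 = 2.41 per hour

2.41 per hour


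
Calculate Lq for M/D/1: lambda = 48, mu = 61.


M/D/1: Lq = rho^2 / (2*(1-rho)) where rho = 48/61; Lq = 1.45

1.45


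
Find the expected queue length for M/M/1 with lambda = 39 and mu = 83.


rho = 39/83; Lq = rho^2/(1-rho) = 0.42

0.42


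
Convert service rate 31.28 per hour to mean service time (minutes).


Mean service time = 60/mu = 60/31.28 = 1.92 minutes

1.92 minutes


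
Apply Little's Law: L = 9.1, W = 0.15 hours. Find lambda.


lambda = L / W = 9.1 / 0.15 = 60.67 per hour

60.67 per hour


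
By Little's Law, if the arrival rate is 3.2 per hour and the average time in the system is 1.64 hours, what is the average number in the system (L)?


L = lambda * W = 3.2 * 1.64 = 5.25

5.25


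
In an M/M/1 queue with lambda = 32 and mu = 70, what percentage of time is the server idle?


Idle fraction = (1 - rho) * 100 = (1 - 32/70) * 100 = 54.3%

54.3%


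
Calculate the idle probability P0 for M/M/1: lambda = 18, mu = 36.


P0 = 1 - rho = 1 - 18/36 = 0.5

0.5


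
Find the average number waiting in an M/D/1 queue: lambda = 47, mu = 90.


M/D/1: Lq = rho^2 / (2*(1-rho)) where rho = 47/90; Lq = 0.29

0.29


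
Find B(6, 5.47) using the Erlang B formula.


B(N,A) = (A^N/N!) / sum(A^k/k!, k=0..N) with N=6, A=5.47 = 0.2268

0.2268


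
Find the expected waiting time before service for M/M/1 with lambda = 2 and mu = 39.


rho = 2/39; Wq = rho/(mu - lambda) = 0.0014 hours

0.0014 hours


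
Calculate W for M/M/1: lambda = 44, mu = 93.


W = 1/(mu - lambda) = 1/(93 - 44) = 0.0204 hours

0.0204 hours


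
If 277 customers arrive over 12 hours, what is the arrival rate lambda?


lambda = total arrivals / time = 277 / 12 = 23.08 per hour

23.08 per hour


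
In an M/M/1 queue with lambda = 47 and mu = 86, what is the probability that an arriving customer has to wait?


P(wait) = rho = lambda/mu = 47/86 = 0.5465

0.5465


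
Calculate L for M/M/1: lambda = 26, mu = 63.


rho = 26/63; L = rho/(1-rho) = 0.7

0.7


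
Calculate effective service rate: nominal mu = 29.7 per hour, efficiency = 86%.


Effective rate = mu * efficiency = 29.7 * 0.86 = 25.54 per hour

25.54 per hour


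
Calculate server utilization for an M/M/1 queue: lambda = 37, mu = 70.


rho = lambda/mu = 37/70 = 0.5286

0.5286


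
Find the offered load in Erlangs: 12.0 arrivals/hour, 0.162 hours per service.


Offered load a = lambda * E[S] = 12.0 * 0.162 = 1.94 Erlangs

1.94 Erlangs


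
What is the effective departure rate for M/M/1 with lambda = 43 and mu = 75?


For a stable queue (lambda < mu), throughput = lambda = 43 per hour

43 per hour


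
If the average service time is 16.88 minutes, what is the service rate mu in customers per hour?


mu = 60 / avg_service_time = 60 / 16.88 = 3.55 per hour

3.55 per hour


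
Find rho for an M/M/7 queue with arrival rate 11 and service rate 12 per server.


rho = lambda/(c*mu) = 11/(7*12) = 0.131

0.131


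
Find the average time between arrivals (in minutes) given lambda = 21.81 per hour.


Mean interarrival time = 60/lambda = 60/21.81 = 2.75 minutes

2.75 minutes


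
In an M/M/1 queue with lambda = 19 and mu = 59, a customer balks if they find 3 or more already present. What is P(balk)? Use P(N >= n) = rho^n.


P(N >= 3) = rho^3 = (19/59)^3 = 0.0334

0.0334


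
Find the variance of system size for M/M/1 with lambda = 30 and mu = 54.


rho = 30/54; Var(N) = rho/(1-rho)^2 = 2.81

2.81


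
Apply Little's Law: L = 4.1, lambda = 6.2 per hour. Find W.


W = L / lambda = 4.1 / 6.2 = 0.6613 hours

0.6613 hours


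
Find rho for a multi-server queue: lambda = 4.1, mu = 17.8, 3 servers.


rho = lambda / (c * mu) = 4.1 / (3 * 17.8) = 0.0768

0.0768


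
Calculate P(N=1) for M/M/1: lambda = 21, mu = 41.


rho = 21/41; P(n) = (1-rho)*rho^n = (1-21/41)*(21/41)^1 = 0.2499

0.2499


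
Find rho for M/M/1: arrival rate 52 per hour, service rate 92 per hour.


rho = lambda/mu = 52/92 = 0.5652

0.5652


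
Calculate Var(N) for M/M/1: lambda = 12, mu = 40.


rho = 12/40; Var(N) = rho/(1-rho)^2 = 0.61

0.61


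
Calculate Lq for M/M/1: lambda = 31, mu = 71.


rho = 31/71; Lq = rho^2/(1-rho) = 0.34

0.34


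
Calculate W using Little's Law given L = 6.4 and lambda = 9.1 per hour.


W = L / lambda = 6.4 / 9.1 = 0.7033 hours

0.7033 hours


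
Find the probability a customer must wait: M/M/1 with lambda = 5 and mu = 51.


P(wait) = rho = lambda/mu = 5/51 = 0.098

0.098


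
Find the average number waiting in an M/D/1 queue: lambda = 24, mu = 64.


M/D/1: Lq = rho^2 / (2*(1-rho)) where rho = 24/64; Lq = 0.11

0.11


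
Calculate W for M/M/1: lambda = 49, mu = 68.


W = 1/(mu - lambda) = 1/(68 - 49) = 0.0526 hours

0.0526 hours


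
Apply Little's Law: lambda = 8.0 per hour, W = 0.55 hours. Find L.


L = lambda * W = 8.0 * 0.55 = 4.4

4.4


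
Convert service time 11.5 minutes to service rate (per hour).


mu = 60 / avg_service_time = 60 / 11.5 = 5.22 per hour

5.22 per hour


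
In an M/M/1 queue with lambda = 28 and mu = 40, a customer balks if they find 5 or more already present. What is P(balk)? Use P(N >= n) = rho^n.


P(N >= 5) = rho^5 = (28/40)^5 = 0.1681

0.1681


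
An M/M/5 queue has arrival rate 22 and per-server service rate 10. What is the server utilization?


rho = lambda/(c*mu) = 22/(5*10) = 0.44

0.44


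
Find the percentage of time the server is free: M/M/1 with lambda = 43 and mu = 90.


Idle fraction = (1 - rho) * 100 = (1 - 43/90) * 100 = 52.2%

52.2%


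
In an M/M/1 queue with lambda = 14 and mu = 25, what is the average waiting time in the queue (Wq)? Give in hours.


rho = 14/25; Wq = rho/(mu - lambda) = 0.0509 hours

0.0509 hours


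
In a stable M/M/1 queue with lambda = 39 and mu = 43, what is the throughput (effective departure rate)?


For a stable queue (lambda < mu), throughput = lambda = 39 per hour

39 per hour


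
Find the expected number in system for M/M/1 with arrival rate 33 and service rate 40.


rho = 33/40; L = rho/(1-rho) = 4.71

4.71


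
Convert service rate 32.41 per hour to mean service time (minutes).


Mean service time = 60/mu = 60/32.41 = 1.85 minutes

1.85 minutes


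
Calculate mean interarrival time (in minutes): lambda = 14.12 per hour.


Mean interarrival time = 60/lambda = 60/14.12 = 4.25 minutes

4.25 minutes


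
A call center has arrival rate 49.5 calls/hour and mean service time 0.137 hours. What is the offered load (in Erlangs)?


Offered load a = lambda * E[S] = 49.5 * 0.137 = 6.78 Erlangs

6.78 Erlangs


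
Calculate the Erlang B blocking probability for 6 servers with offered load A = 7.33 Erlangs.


B(N,A) = (A^N/N!) / sum(A^k/k!, k=0..N) with N=6, A=7.33 = 0.3515

0.3515


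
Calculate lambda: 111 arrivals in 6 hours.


lambda = total arrivals / time = 111 / 6 = 18.5 per hour

18.5 per hour


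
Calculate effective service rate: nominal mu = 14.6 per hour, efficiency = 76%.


Effective rate = mu * efficiency = 14.6 * 0.76 = 11.1 per hour

11.1 per hour


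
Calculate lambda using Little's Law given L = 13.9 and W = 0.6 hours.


lambda = L / W = 13.9 / 0.6 = 23.17 per hour

23.17 per hour


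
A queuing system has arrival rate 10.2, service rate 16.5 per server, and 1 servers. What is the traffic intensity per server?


rho = lambda / (c * mu) = 10.2 / (1 * 16.5) = 0.6182

0.6182


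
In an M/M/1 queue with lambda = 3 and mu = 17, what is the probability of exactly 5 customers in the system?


rho = 3/17; P(n) = (1-rho)*rho^n = (1-3/17)*(3/17)^5 = 0.0001

0.0001


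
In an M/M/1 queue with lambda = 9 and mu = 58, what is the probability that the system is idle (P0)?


P0 = 1 - rho = 1 - 9/58 = 0.8448

0.8448


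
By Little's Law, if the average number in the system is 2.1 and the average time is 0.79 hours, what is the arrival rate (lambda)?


lambda = L / W = 2.1 / 0.79 = 2.66 per hour

2.66 per hour


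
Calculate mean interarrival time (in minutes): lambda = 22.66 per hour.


Mean interarrival time = 60/lambda = 60/22.66 = 2.65 minutes

2.65 minutes


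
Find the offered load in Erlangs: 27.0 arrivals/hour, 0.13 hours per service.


Offered load a = lambda * E[S] = 27.0 * 0.13 = 3.51 Erlangs

3.51 Erlangs


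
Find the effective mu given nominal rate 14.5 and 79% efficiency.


Effective rate = mu * efficiency = 14.5 * 0.79 = 11.46 per hour

11.46 per hour


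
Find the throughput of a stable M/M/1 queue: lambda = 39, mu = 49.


For a stable queue (lambda < mu), throughput = lambda = 39 per hour

39 per hour


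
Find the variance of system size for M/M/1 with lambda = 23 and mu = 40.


rho = 23/40; Var(N) = rho/(1-rho)^2 = 3.18

3.18


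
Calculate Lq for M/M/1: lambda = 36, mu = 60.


rho = 36/60; Lq = rho^2/(1-rho) = 0.9

0.9


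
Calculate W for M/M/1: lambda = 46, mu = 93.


W = 1/(mu - lambda) = 1/(93 - 46) = 0.0213 hours

0.0213 hours


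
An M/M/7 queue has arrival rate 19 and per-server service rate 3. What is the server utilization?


rho = lambda/(c*mu) = 19/(7*3) = 0.9048

0.9048


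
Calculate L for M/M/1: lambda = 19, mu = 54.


rho = 19/54; L = rho/(1-rho) = 0.54

0.54


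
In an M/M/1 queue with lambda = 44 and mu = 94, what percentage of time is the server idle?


Idle fraction = (1 - rho) * 100 = (1 - 44/94) * 100 = 53.2%

53.2%


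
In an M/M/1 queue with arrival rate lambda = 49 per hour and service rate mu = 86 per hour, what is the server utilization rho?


rho = lambda/mu = 49/86 = 0.5698

0.5698


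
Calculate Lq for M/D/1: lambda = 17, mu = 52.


M/D/1: Lq = rho^2 / (2*(1-rho)) where rho = 17/52; Lq = 0.08

0.08


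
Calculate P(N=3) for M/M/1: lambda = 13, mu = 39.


rho = 13/39; P(n) = (1-rho)*rho^n = (1-13/39)*(13/39)^3 = 0.0247

0.0247


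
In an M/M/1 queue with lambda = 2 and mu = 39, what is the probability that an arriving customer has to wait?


P(wait) = rho = lambda/mu = 2/39 = 0.0513

0.0513


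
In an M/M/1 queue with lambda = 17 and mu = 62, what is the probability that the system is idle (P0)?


P0 = 1 - rho = 1 - 17/62 = 0.7258

0.7258


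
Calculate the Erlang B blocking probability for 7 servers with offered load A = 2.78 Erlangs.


B(N,A) = (A^N/N!) / sum(A^k/k!, k=0..N) with N=7, A=2.78 = 0.0159

0.0159


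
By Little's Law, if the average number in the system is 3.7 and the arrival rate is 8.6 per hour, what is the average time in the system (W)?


W = L / lambda = 3.7 / 8.6 = 0.4302 hours

0.4302 hours


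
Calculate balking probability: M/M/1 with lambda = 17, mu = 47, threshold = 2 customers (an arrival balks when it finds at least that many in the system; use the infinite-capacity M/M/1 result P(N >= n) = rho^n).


P(N >= 2) = rho^2 = (17/47)^2 = 0.1308

0.1308


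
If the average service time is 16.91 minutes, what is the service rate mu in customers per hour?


mu = 60 / avg_service_time = 60 / 16.91 = 3.55 per hour

3.55 per hour


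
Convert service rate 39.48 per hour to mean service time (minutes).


Mean service time = 60/mu = 60/39.48 = 1.52 minutes

1.52 minutes


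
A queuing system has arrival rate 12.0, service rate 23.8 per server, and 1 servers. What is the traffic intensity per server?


rho = lambda / (c * mu) = 12.0 / (1 * 23.8) = 0.5042

0.5042


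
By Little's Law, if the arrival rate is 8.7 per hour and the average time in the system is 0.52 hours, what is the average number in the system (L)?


L = lambda * W = 8.7 * 0.52 = 4.52

4.52


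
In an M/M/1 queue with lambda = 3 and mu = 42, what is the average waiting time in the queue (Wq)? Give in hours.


rho = 3/42; Wq = rho/(mu - lambda) = 0.0018 hours

0.0018 hours


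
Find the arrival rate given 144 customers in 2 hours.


lambda = total arrivals / time = 144 / 2 = 72.0 per hour

72.0 per hour


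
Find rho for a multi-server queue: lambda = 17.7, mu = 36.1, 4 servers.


rho = lambda / (c * mu) = 17.7 / (4 * 36.1) = 0.1226

0.1226


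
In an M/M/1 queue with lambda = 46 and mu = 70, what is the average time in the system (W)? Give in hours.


W = 1/(mu - lambda) = 1/(70 - 46) = 0.0417 hours

0.0417 hours


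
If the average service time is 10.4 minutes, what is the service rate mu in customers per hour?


mu = 60 / avg_service_time = 60 / 10.4 = 5.77 per hour

5.77 per hour


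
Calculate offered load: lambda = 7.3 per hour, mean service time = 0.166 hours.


Offered load a = lambda * E[S] = 7.3 * 0.166 = 1.21 Erlangs

1.21 Erlangs


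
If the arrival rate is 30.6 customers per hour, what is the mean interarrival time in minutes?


Mean interarrival time = 60/lambda = 60/30.6 = 1.96 minutes

1.96 minutes


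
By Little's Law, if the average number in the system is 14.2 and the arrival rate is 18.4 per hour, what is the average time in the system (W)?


W = L / lambda = 14.2 / 18.4 = 0.7717 hours

0.7717 hours


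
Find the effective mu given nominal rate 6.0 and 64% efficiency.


Effective rate = mu * efficiency = 6.0 * 0.64 = 3.84 per hour

3.84 per hour


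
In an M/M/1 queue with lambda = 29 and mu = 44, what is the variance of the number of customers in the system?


rho = 29/44; Var(N) = rho/(1-rho)^2 = 5.67

5.67


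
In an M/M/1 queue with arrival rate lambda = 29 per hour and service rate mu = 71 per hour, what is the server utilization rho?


rho = lambda/mu = 29/71 = 0.4085

0.4085


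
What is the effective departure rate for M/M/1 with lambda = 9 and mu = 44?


For a stable queue (lambda < mu), throughput = lambda = 9 per hour

9 per hour


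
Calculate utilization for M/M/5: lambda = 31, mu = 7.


rho = lambda/(c*mu) = 31/(5*7) = 0.8857

0.8857


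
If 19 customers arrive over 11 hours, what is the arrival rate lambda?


lambda = total arrivals / time = 19 / 11 = 1.73 per hour

1.73 per hour


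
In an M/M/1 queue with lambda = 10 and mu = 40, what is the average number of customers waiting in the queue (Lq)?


rho = 10/40; Lq = rho^2/(1-rho) = 0.08

0.08


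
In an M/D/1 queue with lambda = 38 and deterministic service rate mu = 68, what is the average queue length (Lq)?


M/D/1: Lq = rho^2 / (2*(1-rho)) where rho = 38/68; Lq = 0.35

0.35


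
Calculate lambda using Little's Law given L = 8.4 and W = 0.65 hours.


lambda = L / W = 8.4 / 0.65 = 12.92 per hour

12.92 per hour


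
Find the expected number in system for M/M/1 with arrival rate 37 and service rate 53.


rho = 37/53; L = rho/(1-rho) = 2.31

2.31


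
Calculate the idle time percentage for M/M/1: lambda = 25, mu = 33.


Idle fraction = (1 - rho) * 100 = (1 - 25/33) * 100 = 24.2%

24.2%


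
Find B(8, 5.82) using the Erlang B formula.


B(N,A) = (A^N/N!) / sum(A^k/k!, k=0..N) with N=8, A=5.82 = 0.112

0.112


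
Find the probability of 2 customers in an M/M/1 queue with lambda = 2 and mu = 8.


rho = 2/8; P(n) = (1-rho)*rho^n = (1-2/8)*(2/8)^2 = 0.0469

0.0469


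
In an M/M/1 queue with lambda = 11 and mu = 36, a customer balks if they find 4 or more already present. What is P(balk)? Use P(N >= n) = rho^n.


P(N >= 4) = rho^4 = (11/36)^4 = 0.0087

0.0087


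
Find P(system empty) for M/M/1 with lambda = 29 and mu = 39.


P0 = 1 - rho = 1 - 29/39 = 0.2564

0.2564


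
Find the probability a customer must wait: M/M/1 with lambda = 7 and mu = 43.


P(wait) = rho = lambda/mu = 7/43 = 0.1628

0.1628


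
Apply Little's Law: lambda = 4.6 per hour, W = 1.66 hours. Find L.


L = lambda * W = 4.6 * 1.66 = 7.64

7.64


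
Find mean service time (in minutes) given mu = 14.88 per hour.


Mean service time = 60/mu = 60/14.88 = 4.03 minutes

4.03 minutes


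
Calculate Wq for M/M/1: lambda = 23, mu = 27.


rho = 23/27; Wq = rho/(mu - lambda) = 0.213 hours

0.213 hours


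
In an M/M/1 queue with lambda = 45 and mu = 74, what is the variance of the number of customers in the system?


rho = 45/74; Var(N) = rho/(1-rho)^2 = 3.96

3.96


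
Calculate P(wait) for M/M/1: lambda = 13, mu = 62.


P(wait) = rho = lambda/mu = 13/62 = 0.2097

0.2097


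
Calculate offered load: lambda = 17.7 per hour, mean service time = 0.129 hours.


Offered load a = lambda * E[S] = 17.7 * 0.129 = 2.28 Erlangs

2.28 Erlangs


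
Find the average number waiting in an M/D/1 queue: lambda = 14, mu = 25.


M/D/1: Lq = rho^2 / (2*(1-rho)) where rho = 14/25; Lq = 0.36

0.36


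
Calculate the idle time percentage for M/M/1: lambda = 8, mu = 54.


Idle fraction = (1 - rho) * 100 = (1 - 8/54) * 100 = 85.2%

85.2%


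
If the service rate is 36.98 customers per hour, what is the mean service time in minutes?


Mean service time = 60/mu = 60/36.98 = 1.62 minutes

1.62 minutes


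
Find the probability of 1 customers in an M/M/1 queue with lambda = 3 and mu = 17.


rho = 3/17; P(n) = (1-rho)*rho^n = (1-3/17)*(3/17)^1 = 0.1453

0.1453


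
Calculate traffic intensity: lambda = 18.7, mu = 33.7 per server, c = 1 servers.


rho = lambda / (c * mu) = 18.7 / (1 * 33.7) = 0.5549

0.5549


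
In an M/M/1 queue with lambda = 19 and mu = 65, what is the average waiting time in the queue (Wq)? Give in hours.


rho = 19/65; Wq = rho/(mu - lambda) = 0.0064 hours

0.0064 hours


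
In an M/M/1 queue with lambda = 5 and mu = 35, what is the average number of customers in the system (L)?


rho = 5/35; L = rho/(1-rho) = 0.17

0.17


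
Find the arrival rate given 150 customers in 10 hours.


lambda = total arrivals / time = 150 / 10 = 15.0 per hour

15.0 per hour


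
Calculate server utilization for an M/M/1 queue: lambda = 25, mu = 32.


rho = lambda/mu = 25/32 = 0.7813

0.7813


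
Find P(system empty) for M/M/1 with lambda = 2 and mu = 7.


P0 = 1 - rho = 1 - 2/7 = 0.7143

0.7143


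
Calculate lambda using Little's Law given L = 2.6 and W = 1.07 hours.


lambda = L / W = 2.6 / 1.07 = 2.43 per hour

2.43 per hour


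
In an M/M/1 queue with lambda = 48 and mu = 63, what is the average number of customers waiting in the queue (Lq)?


rho = 48/63; Lq = rho^2/(1-rho) = 2.44

2.44


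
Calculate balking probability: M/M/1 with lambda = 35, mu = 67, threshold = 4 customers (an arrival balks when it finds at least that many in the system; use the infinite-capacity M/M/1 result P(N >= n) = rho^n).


P(N >= 4) = rho^4 = (35/67)^4 = 0.0745

0.0745


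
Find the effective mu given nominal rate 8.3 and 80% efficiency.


Effective rate = mu * efficiency = 8.3 * 0.8 = 6.64 per hour

6.64 per hour


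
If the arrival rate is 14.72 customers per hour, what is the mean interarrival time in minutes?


Mean interarrival time = 60/lambda = 60/14.72 = 4.08 minutes

4.08 minutes


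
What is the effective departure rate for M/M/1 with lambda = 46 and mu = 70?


For a stable queue (lambda < mu), throughput = lambda = 46 per hour

46 per hour


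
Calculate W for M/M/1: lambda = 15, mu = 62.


W = 1/(mu - lambda) = 1/(62 - 15) = 0.0213 hours

0.0213 hours


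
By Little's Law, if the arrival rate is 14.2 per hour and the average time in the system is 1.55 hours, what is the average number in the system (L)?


L = lambda * W = 14.2 * 1.55 = 22.01

22.01


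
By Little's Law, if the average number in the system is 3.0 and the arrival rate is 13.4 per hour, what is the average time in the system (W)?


W = L / lambda = 3.0 / 13.4 = 0.2239 hours

0.2239 hours


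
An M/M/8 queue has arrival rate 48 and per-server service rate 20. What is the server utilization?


rho = lambda/(c*mu) = 48/(8*20) = 0.3

0.3


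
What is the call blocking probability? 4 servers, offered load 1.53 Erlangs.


B(N,A) = (A^N/N!) / sum(A^k/k!, k=0..N) with N=4, A=1.53 = 0.0505

0.0505


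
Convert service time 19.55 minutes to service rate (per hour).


mu = 60 / avg_service_time = 60 / 19.55 = 3.07 per hour

3.07 per hour


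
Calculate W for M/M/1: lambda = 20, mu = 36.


W = 1/(mu - lambda) = 1/(36 - 20) = 0.0625 hours

0.0625 hours


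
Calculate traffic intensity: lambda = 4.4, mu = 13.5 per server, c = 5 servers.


rho = lambda / (c * mu) = 4.4 / (5 * 13.5) = 0.0652

0.0652


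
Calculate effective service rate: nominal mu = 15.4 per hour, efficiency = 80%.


Effective rate = mu * efficiency = 15.4 * 0.8 = 12.32 per hour

12.32 per hour


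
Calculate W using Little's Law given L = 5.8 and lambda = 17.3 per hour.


W = L / lambda = 5.8 / 17.3 = 0.3353 hours

0.3353 hours


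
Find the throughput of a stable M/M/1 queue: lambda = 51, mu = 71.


For a stable queue (lambda < mu), throughput = lambda = 51 per hour

51 per hour


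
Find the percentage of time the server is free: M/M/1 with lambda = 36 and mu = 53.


Idle fraction = (1 - rho) * 100 = (1 - 36/53) * 100 = 32.1%

32.1%


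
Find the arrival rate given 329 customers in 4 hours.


lambda = total arrivals / time = 329 / 4 = 82.25 per hour

82.25 per hour


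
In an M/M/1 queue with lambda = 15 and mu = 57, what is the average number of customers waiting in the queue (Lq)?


rho = 15/57; Lq = rho^2/(1-rho) = 0.09

0.09


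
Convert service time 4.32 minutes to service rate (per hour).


mu = 60 / avg_service_time = 60 / 4.32 = 13.89 per hour

13.89 per hour


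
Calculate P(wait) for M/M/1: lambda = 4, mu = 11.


P(wait) = rho = lambda/mu = 4/11 = 0.3636

0.3636


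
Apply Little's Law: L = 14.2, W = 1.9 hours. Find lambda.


lambda = L / W = 14.2 / 1.9 = 7.47 per hour

7.47 per hour


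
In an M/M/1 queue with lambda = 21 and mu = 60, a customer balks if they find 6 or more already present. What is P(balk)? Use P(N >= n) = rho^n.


P(N >= 6) = rho^6 = (21/60)^6 = 0.0018

0.0018


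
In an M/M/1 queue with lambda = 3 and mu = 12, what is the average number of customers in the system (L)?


rho = 3/12; L = rho/(1-rho) = 0.33

0.33


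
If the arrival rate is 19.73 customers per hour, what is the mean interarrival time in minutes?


Mean interarrival time = 60/lambda = 60/19.73 = 3.04 minutes

3.04 minutes


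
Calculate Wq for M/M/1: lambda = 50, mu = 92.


rho = 50/92; Wq = rho/(mu - lambda) = 0.0129 hours

0.0129 hours


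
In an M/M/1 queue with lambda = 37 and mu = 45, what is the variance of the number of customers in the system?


rho = 37/45; Var(N) = rho/(1-rho)^2 = 26.02

26.02


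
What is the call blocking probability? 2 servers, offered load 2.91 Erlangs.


B(N,A) = (A^N/N!) / sum(A^k/k!, k=0..N) with N=2, A=2.91 = 0.5199

0.5199


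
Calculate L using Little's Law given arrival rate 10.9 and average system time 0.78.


L = lambda * W = 10.9 * 0.78 = 8.5

8.5


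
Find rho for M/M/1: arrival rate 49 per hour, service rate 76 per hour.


rho = lambda/mu = 49/76 = 0.6447

0.6447


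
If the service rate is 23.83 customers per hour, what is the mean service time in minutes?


Mean service time = 60/mu = 60/23.83 = 2.52 minutes

2.52 minutes


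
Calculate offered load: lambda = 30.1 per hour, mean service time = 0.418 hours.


Offered load a = lambda * E[S] = 30.1 * 0.418 = 12.58 Erlangs

12.58 Erlangs


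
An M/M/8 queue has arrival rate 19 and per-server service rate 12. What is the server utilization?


rho = lambda/(c*mu) = 19/(8*12) = 0.1979

0.1979


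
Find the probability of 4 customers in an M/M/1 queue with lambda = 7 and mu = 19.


rho = 7/19; P(n) = (1-rho)*rho^n = (1-7/19)*(7/19)^4 = 0.0116

0.0116


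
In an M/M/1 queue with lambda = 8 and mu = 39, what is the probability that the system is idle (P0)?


P0 = 1 - rho = 1 - 8/39 = 0.7949

0.7949


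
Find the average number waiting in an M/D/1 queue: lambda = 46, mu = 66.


M/D/1: Lq = rho^2 / (2*(1-rho)) where rho = 46/66; Lq = 0.8

0.8


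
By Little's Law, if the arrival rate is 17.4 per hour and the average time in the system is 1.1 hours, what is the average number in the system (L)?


L = lambda * W = 17.4 * 1.1 = 19.14

19.14


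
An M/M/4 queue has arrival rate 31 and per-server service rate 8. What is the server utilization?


rho = lambda/(c*mu) = 31/(4*8) = 0.9688

0.9688


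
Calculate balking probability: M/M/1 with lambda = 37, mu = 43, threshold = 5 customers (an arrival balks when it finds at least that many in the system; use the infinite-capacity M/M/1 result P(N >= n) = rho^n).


P(N >= 5) = rho^5 = (37/43)^5 = 0.4717

0.4717


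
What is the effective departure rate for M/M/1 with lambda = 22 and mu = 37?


For a stable queue (lambda < mu), throughput = lambda = 22 per hour

22 per hour


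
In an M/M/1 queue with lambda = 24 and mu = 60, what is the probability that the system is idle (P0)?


P0 = 1 - rho = 1 - 24/60 = 0.6

0.6


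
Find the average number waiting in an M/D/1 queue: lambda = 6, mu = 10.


M/D/1: Lq = rho^2 / (2*(1-rho)) where rho = 6/10; Lq = 0.45

0.45


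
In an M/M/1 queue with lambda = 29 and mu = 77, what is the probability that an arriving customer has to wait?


P(wait) = rho = lambda/mu = 29/77 = 0.3766

0.3766


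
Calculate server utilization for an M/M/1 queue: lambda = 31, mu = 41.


rho = lambda/mu = 31/41 = 0.7561

0.7561


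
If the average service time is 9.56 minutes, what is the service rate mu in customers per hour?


mu = 60 / avg_service_time = 60 / 9.56 = 6.28 per hour

6.28 per hour


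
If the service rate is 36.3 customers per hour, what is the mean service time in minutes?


Mean service time = 60/mu = 60/36.3 = 1.65 minutes

1.65 minutes


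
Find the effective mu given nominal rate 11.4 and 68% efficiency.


Effective rate = mu * efficiency = 11.4 * 0.68 = 7.75 per hour

7.75 per hour


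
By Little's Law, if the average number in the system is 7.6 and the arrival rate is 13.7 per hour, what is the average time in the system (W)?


W = L / lambda = 7.6 / 13.7 = 0.5547 hours

0.5547 hours


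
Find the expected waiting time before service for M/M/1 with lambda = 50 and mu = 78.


rho = 50/78; Wq = rho/(mu - lambda) = 0.0229 hours

0.0229 hours


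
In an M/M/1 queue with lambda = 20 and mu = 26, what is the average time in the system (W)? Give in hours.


W = 1/(mu - lambda) = 1/(26 - 20) = 0.1667 hours

0.1667 hours


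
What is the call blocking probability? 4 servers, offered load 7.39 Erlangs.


B(N,A) = (A^N/N!) / sum(A^k/k!, k=0..N) with N=4, A=7.39 = 0.5469

0.5469


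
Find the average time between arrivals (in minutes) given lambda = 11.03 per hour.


Mean interarrival time = 60/lambda = 60/11.03 = 5.44 minutes

5.44 minutes


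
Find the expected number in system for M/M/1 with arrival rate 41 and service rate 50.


rho = 41/50; L = rho/(1-rho) = 4.56

4.56


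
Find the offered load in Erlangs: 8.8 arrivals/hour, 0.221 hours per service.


Offered load a = lambda * E[S] = 8.8 * 0.221 = 1.94 Erlangs

1.94 Erlangs


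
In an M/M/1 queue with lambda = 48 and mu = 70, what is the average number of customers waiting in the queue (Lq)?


rho = 48/70; Lq = rho^2/(1-rho) = 1.5

1.5
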